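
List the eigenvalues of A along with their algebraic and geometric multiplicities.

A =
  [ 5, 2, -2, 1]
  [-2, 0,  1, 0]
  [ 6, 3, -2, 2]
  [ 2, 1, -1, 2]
λ = 1: alg = 3, geom = 2; λ = 2: alg = 1, geom = 1

Step 1 — factor the characteristic polynomial to read off the algebraic multiplicities:
  χ_A(x) = (x - 2)*(x - 1)^3

Step 2 — compute geometric multiplicities via the rank-nullity identity g(λ) = n − rank(A − λI):
  rank(A − (1)·I) = 2, so dim ker(A − (1)·I) = n − 2 = 2
  rank(A − (2)·I) = 3, so dim ker(A − (2)·I) = n − 3 = 1

Summary:
  λ = 1: algebraic multiplicity = 3, geometric multiplicity = 2
  λ = 2: algebraic multiplicity = 1, geometric multiplicity = 1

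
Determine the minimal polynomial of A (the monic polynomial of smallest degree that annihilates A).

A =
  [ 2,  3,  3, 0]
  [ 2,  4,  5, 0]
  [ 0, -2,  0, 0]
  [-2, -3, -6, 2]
x^3 - 6*x^2 + 12*x - 8

The characteristic polynomial is χ_A(x) = (x - 2)^4, so the eigenvalues are known. The minimal polynomial is
  m_A(x) = Π_λ (x − λ)^{k_λ}
where k_λ is the size of the *largest* Jordan block for λ (equivalently, the smallest k with (A − λI)^k v = 0 for every generalised eigenvector v of λ).

  λ = 2: largest Jordan block has size 3, contributing (x − 2)^3

So m_A(x) = (x - 2)^3 = x^3 - 6*x^2 + 12*x - 8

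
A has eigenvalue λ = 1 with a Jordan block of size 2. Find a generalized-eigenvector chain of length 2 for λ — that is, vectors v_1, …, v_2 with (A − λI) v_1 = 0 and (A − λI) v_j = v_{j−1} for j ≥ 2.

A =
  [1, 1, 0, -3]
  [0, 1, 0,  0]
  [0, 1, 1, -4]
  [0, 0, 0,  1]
A Jordan chain for λ = 1 of length 2:
v_1 = (1, 0, 1, 0)ᵀ
v_2 = (0, 1, 0, 0)ᵀ

Let N = A − (1)·I. We want v_2 with N^2 v_2 = 0 but N^1 v_2 ≠ 0; then v_{j-1} := N · v_j for j = 2, …, 2.

Pick v_2 = (0, 1, 0, 0)ᵀ.
Then v_1 = N · v_2 = (1, 0, 1, 0)ᵀ.

Sanity check: (A − (1)·I) v_1 = (0, 0, 0, 0)ᵀ = 0. ✓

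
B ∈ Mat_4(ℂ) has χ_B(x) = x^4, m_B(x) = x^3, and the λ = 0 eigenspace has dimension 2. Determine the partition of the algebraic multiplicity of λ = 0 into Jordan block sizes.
Block sizes for λ = 0: [3, 1]

Step 1 — from the characteristic polynomial, algebraic multiplicity of λ = 0 is 4. From dim ker(B − (0)·I) = 2, there are exactly 2 Jordan blocks for λ = 0.
Step 2 — from the minimal polynomial, the factor (x − 0)^3 tells us the largest block for λ = 0 has size 3.
Step 3 — with total size 4, 2 blocks, and largest block 3, the block sizes (in nonincreasing order) are [3, 1].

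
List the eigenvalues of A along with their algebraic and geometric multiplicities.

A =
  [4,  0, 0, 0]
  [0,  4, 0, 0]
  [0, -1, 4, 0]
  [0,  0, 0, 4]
λ = 4: alg = 4, geom = 3

Step 1 — factor the characteristic polynomial to read off the algebraic multiplicities:
  χ_A(x) = (x - 4)^4

Step 2 — compute geometric multiplicities via the rank-nullity identity g(λ) = n − rank(A − λI):
  rank(A − (4)·I) = 1, so dim ker(A − (4)·I) = n − 1 = 3

Summary:
  λ = 4: algebraic multiplicity = 4, geometric multiplicity = 3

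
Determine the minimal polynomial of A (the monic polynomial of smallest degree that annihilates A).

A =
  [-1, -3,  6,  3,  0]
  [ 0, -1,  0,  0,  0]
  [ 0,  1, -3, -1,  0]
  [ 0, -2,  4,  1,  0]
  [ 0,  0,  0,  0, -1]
x^2 + 2*x + 1

The characteristic polynomial is χ_A(x) = (x + 1)^5, so the eigenvalues are known. The minimal polynomial is
  m_A(x) = Π_λ (x − λ)^{k_λ}
where k_λ is the size of the *largest* Jordan block for λ (equivalently, the smallest k with (A − λI)^k v = 0 for every generalised eigenvector v of λ).

  λ = -1: largest Jordan block has size 2, contributing (x + 1)^2

So m_A(x) = (x + 1)^2 = x^2 + 2*x + 1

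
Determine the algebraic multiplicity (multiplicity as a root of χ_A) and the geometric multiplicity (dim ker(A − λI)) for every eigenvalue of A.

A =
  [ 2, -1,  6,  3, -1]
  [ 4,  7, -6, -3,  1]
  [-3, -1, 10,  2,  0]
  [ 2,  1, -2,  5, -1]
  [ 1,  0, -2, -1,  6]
λ = 6: alg = 5, geom = 2

Step 1 — factor the characteristic polynomial to read off the algebraic multiplicities:
  χ_A(x) = (x - 6)^5

Step 2 — compute geometric multiplicities via the rank-nullity identity g(λ) = n − rank(A − λI):
  rank(A − (6)·I) = 3, so dim ker(A − (6)·I) = n − 3 = 2

Summary:
  λ = 6: algebraic multiplicity = 5, geometric multiplicity = 2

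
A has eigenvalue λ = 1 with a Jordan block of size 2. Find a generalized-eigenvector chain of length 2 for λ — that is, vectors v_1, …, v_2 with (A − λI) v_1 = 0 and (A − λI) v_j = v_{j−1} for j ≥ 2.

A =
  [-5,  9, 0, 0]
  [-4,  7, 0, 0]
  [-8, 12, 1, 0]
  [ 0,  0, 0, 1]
A Jordan chain for λ = 1 of length 2:
v_1 = (-6, -4, -8, 0)ᵀ
v_2 = (1, 0, 0, 0)ᵀ

Let N = A − (1)·I. We want v_2 with N^2 v_2 = 0 but N^1 v_2 ≠ 0; then v_{j-1} := N · v_j for j = 2, …, 2.

Pick v_2 = (1, 0, 0, 0)ᵀ.
Then v_1 = N · v_2 = (-6, -4, -8, 0)ᵀ.

Sanity check: (A − (1)·I) v_1 = (0, 0, 0, 0)ᵀ = 0. ✓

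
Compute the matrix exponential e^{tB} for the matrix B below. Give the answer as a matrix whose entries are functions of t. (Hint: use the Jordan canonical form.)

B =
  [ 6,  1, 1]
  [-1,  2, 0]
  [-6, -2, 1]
e^{tB} =
  [t^2*exp(3*t) + 3*t*exp(3*t) + exp(3*t), t*exp(3*t), t^2*exp(3*t)/2 + t*exp(3*t)]
  [-t^2*exp(3*t) - t*exp(3*t), -t*exp(3*t) + exp(3*t), -t^2*exp(3*t)/2]
  [-2*t^2*exp(3*t) - 6*t*exp(3*t), -2*t*exp(3*t), -t^2*exp(3*t) - 2*t*exp(3*t) + exp(3*t)]

Strategy: write B = P · J · P⁻¹ where J is a Jordan canonical form, so e^{tB} = P · e^{tJ} · P⁻¹, and e^{tJ} can be computed block-by-block.

B has Jordan form
J =
  [3, 1, 0]
  [0, 3, 1]
  [0, 0, 3]
(up to reordering of blocks).

Per-block formulas:
  For a 3×3 Jordan block J_3(3): exp(t · J_3(3)) = e^(3t)·(I + t·N + (t^2/2)·N^2), where N is the 3×3 nilpotent shift.

After assembling e^{tJ} and conjugating by P, we get:

e^{tB} =
  [t^2*exp(3*t) + 3*t*exp(3*t) + exp(3*t), t*exp(3*t), t^2*exp(3*t)/2 + t*exp(3*t)]
  [-t^2*exp(3*t) - t*exp(3*t), -t*exp(3*t) + exp(3*t), -t^2*exp(3*t)/2]
  [-2*t^2*exp(3*t) - 6*t*exp(3*t), -2*t*exp(3*t), -t^2*exp(3*t) - 2*t*exp(3*t) + exp(3*t)]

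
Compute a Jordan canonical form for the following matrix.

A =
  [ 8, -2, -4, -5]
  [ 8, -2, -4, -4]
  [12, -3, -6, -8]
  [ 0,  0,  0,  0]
J_2(0) ⊕ J_2(0)

The characteristic polynomial is
  det(x·I − A) = x^4

Eigenvalues and multiplicities (the geometric multiplicity of λ is n − rank(A − λI), which equals the number of Jordan blocks for λ):
  λ = 0: algebraic multiplicity = 4, geometric multiplicity = 2

Determining the block sizes for each eigenvalue:
  λ = 0: with am = 4 and gm = 2, the partition is not yet determined (e.g. several partitions of 4 into 2 parts exist). Let N = A − (0)·I. Computing rank(N^1) = 2, rank(N^2) = 0; the number of blocks of size ≥ j is rank(N^{j−1}) − rank(N^j), giving [2, 2]. So we have 2 block(s) of size 2 → block sizes [2, 2]

Assembling the blocks gives a Jordan form
J =
  [0, 1, 0, 0]
  [0, 0, 0, 0]
  [0, 0, 0, 1]
  [0, 0, 0, 0]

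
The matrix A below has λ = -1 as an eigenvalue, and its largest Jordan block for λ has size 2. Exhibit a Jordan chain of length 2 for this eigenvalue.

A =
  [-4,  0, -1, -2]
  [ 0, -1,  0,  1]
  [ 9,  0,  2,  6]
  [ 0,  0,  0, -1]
A Jordan chain for λ = -1 of length 2:
v_1 = (-3, 0, 9, 0)ᵀ
v_2 = (1, 0, 0, 0)ᵀ

Let N = A − (-1)·I. We want v_2 with N^2 v_2 = 0 but N^1 v_2 ≠ 0; then v_{j-1} := N · v_j for j = 2, …, 2.

Pick v_2 = (1, 0, 0, 0)ᵀ.
Then v_1 = N · v_2 = (-3, 0, 9, 0)ᵀ.

Sanity check: (A − (-1)·I) v_1 = (0, 0, 0, 0)ᵀ = 0. ✓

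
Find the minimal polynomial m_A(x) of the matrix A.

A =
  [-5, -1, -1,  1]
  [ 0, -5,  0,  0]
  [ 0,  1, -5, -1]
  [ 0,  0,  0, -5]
x^3 + 15*x^2 + 75*x + 125

The characteristic polynomial is χ_A(x) = (x + 5)^4, so the eigenvalues are known. The minimal polynomial is
  m_A(x) = Π_λ (x − λ)^{k_λ}
where k_λ is the size of the *largest* Jordan block for λ (equivalently, the smallest k with (A − λI)^k v = 0 for every generalised eigenvector v of λ).

  λ = -5: largest Jordan block has size 3, contributing (x + 5)^3

So m_A(x) = (x + 5)^3 = x^3 + 15*x^2 + 75*x + 125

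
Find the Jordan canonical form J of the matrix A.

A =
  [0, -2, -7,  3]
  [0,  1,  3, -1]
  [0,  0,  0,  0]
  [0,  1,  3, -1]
J_3(0) ⊕ J_1(0)

The characteristic polynomial is
  det(x·I − A) = x^4

Eigenvalues and multiplicities (the geometric multiplicity of λ is n − rank(A − λI), which equals the number of Jordan blocks for λ):
  λ = 0: algebraic multiplicity = 4, geometric multiplicity = 2

Determining the block sizes for each eigenvalue:
  λ = 0: with am = 4 and gm = 2, the partition is not yet determined (e.g. several partitions of 4 into 2 parts exist). Let N = A − (0)·I. Computing rank(N^1) = 2, rank(N^2) = 1, rank(N^3) = 0; the number of blocks of size ≥ j is rank(N^{j−1}) − rank(N^j), giving [2, 1, 1]. So we have 1 block(s) of size 3, 1 block(s) of size 1 → block sizes [3, 1]

Assembling the blocks gives a Jordan form
J =
  [0, 1, 0, 0]
  [0, 0, 1, 0]
  [0, 0, 0, 0]
  [0, 0, 0, 0]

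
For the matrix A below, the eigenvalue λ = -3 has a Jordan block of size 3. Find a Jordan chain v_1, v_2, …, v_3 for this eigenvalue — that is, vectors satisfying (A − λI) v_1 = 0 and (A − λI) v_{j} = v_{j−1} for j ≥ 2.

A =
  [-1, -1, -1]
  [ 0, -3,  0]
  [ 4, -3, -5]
A Jordan chain for λ = -3 of length 3:
v_1 = (1, 0, 2)ᵀ
v_2 = (-1, 0, -3)ᵀ
v_3 = (0, 1, 0)ᵀ

Let N = A − (-3)·I. We want v_3 with N^3 v_3 = 0 but N^2 v_3 ≠ 0; then v_{j-1} := N · v_j for j = 3, …, 2.

Pick v_3 = (0, 1, 0)ᵀ.
Then v_2 = N · v_3 = (-1, 0, -3)ᵀ.
Then v_1 = N · v_2 = (1, 0, 2)ᵀ.

Sanity check: (A − (-3)·I) v_1 = (0, 0, 0)ᵀ = 0. ✓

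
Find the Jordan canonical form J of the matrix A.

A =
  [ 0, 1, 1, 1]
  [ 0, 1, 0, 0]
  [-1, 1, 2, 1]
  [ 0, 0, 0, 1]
J_2(1) ⊕ J_1(1) ⊕ J_1(1)

The characteristic polynomial is
  det(x·I − A) = x^4 - 4*x^3 + 6*x^2 - 4*x + 1 = (x - 1)^4

Eigenvalues and multiplicities (the geometric multiplicity of λ is n − rank(A − λI), which equals the number of Jordan blocks for λ):
  λ = 1: algebraic multiplicity = 4, geometric multiplicity = 3

Determining the block sizes for each eigenvalue:
  λ = 1: 3 blocks summing to 4 forces exactly one block of size 2 and the rest size 1 → block sizes [2, 1, 1]

Assembling the blocks gives a Jordan form
J =
  [1, 1, 0, 0]
  [0, 1, 0, 0]
  [0, 0, 1, 0]
  [0, 0, 0, 1]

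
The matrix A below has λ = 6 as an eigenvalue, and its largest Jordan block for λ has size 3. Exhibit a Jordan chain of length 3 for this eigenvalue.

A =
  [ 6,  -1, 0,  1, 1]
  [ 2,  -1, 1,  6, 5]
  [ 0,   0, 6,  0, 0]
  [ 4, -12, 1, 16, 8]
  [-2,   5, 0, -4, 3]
A Jordan chain for λ = 6 of length 3:
v_1 = (0, -1, 0, -2, 1)ᵀ
v_2 = (0, 1, 0, 1, 0)ᵀ
v_3 = (0, 0, 1, 0, 0)ᵀ

Let N = A − (6)·I. We want v_3 with N^3 v_3 = 0 but N^2 v_3 ≠ 0; then v_{j-1} := N · v_j for j = 3, …, 2.

Pick v_3 = (0, 0, 1, 0, 0)ᵀ.
Then v_2 = N · v_3 = (0, 1, 0, 1, 0)ᵀ.
Then v_1 = N · v_2 = (0, -1, 0, -2, 1)ᵀ.

Sanity check: (A − (6)·I) v_1 = (0, 0, 0, 0, 0)ᵀ = 0. ✓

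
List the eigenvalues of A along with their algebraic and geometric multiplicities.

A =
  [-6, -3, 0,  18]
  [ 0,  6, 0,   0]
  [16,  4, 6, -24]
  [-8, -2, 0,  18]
λ = 6: alg = 4, geom = 3

Step 1 — factor the characteristic polynomial to read off the algebraic multiplicities:
  χ_A(x) = (x - 6)^4

Step 2 — compute geometric multiplicities via the rank-nullity identity g(λ) = n − rank(A − λI):
  rank(A − (6)·I) = 1, so dim ker(A − (6)·I) = n − 1 = 3

Summary:
  λ = 6: algebraic multiplicity = 4, geometric multiplicity = 3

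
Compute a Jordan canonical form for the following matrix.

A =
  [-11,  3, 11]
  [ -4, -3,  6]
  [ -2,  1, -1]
J_3(-5)

The characteristic polynomial is
  det(x·I − A) = x^3 + 15*x^2 + 75*x + 125 = (x + 5)^3

Eigenvalues and multiplicities (the geometric multiplicity of λ is n − rank(A − λI), which equals the number of Jordan blocks for λ):
  λ = -5: algebraic multiplicity = 3, geometric multiplicity = 1

Determining the block sizes for each eigenvalue:
  λ = -5: one block (gm = 1), so the single block has size am = 3 → block sizes [3]

Assembling the blocks gives a Jordan form
J =
  [-5,  1,  0]
  [ 0, -5,  1]
  [ 0,  0, -5]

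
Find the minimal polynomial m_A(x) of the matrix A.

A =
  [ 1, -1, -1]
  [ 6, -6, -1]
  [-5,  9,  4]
x^3 + x^2 - 16*x + 20

The characteristic polynomial is χ_A(x) = (x - 2)^2*(x + 5), so the eigenvalues are known. The minimal polynomial is
  m_A(x) = Π_λ (x − λ)^{k_λ}
where k_λ is the size of the *largest* Jordan block for λ (equivalently, the smallest k with (A − λI)^k v = 0 for every generalised eigenvector v of λ).

  λ = -5: largest Jordan block has size 1, contributing (x + 5)
  λ = 2: largest Jordan block has size 2, contributing (x − 2)^2

So m_A(x) = (x - 2)^2*(x + 5) = x^3 + x^2 - 16*x + 20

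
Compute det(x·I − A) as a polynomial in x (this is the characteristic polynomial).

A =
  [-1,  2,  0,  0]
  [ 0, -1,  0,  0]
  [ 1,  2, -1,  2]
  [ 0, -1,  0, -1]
x^4 + 4*x^3 + 6*x^2 + 4*x + 1

Expanding det(x·I − A) (e.g. by cofactor expansion or by noting that A is similar to its Jordan form J, which has the same characteristic polynomial as A) gives
  χ_A(x) = x^4 + 4*x^3 + 6*x^2 + 4*x + 1
which factors as (x + 1)^4. The eigenvalues (with algebraic multiplicities) are λ = -1 with multiplicity 4.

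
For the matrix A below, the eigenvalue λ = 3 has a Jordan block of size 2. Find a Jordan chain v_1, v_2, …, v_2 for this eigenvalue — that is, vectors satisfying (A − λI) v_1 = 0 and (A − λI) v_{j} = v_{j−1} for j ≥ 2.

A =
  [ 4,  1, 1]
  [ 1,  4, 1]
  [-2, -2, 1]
A Jordan chain for λ = 3 of length 2:
v_1 = (1, 1, -2)ᵀ
v_2 = (1, 0, 0)ᵀ

Let N = A − (3)·I. We want v_2 with N^2 v_2 = 0 but N^1 v_2 ≠ 0; then v_{j-1} := N · v_j for j = 2, …, 2.

Pick v_2 = (1, 0, 0)ᵀ.
Then v_1 = N · v_2 = (1, 1, -2)ᵀ.

Sanity check: (A − (3)·I) v_1 = (0, 0, 0)ᵀ = 0. ✓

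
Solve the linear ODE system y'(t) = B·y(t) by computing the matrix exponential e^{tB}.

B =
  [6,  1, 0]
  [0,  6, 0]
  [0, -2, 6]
e^{tB} =
  [exp(6*t), t*exp(6*t), 0]
  [0, exp(6*t), 0]
  [0, -2*t*exp(6*t), exp(6*t)]

Strategy: write B = P · J · P⁻¹ where J is a Jordan canonical form, so e^{tB} = P · e^{tJ} · P⁻¹, and e^{tJ} can be computed block-by-block.

B has Jordan form
J =
  [6, 1, 0]
  [0, 6, 0]
  [0, 0, 6]
(up to reordering of blocks).

Per-block formulas:
  For a 1×1 block at λ = 6: exp(t · [6]) = [e^(6t)].
  For a 2×2 Jordan block J_2(6): exp(t · J_2(6)) = e^(6t)·(I + t·N), where N is the 2×2 nilpotent shift.

After assembling e^{tJ} and conjugating by P, we get:

e^{tB} =
  [exp(6*t), t*exp(6*t), 0]
  [0, exp(6*t), 0]
  [0, -2*t*exp(6*t), exp(6*t)]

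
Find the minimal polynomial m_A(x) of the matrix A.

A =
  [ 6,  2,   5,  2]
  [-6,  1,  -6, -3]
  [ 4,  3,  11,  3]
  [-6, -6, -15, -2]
x^3 - 12*x^2 + 48*x - 64

The characteristic polynomial is χ_A(x) = (x - 4)^4, so the eigenvalues are known. The minimal polynomial is
  m_A(x) = Π_λ (x − λ)^{k_λ}
where k_λ is the size of the *largest* Jordan block for λ (equivalently, the smallest k with (A − λI)^k v = 0 for every generalised eigenvector v of λ).

  λ = 4: largest Jordan block has size 3, contributing (x − 4)^3

So m_A(x) = (x - 4)^3 = x^3 - 12*x^2 + 48*x - 64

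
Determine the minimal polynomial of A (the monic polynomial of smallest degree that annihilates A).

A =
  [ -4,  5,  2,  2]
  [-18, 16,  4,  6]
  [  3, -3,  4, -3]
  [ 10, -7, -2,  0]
x^2 - 8*x + 16

The characteristic polynomial is χ_A(x) = (x - 4)^4, so the eigenvalues are known. The minimal polynomial is
  m_A(x) = Π_λ (x − λ)^{k_λ}
where k_λ is the size of the *largest* Jordan block for λ (equivalently, the smallest k with (A − λI)^k v = 0 for every generalised eigenvector v of λ).

  λ = 4: largest Jordan block has size 2, contributing (x − 4)^2

So m_A(x) = (x - 4)^2 = x^2 - 8*x + 16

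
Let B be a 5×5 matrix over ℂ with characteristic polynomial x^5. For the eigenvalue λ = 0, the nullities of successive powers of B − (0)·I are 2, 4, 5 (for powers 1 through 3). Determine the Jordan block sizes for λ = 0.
Block sizes for λ = 0: [3, 2]

From the dimensions of kernels of powers, the number of Jordan blocks of size at least j is d_j − d_{j−1} where d_j = dim ker(N^j) (with d_0 = 0). Computing the differences gives [2, 2, 1].
The number of blocks of size exactly k is (#blocks of size ≥ k) − (#blocks of size ≥ k + 1), so the partition is: 1 block(s) of size 2, 1 block(s) of size 3.
In nonincreasing order the block sizes are [3, 2].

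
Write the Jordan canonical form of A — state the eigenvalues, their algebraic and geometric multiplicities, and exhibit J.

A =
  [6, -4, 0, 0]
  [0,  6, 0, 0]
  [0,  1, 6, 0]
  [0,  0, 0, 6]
J_2(6) ⊕ J_1(6) ⊕ J_1(6)

The characteristic polynomial is
  det(x·I − A) = x^4 - 24*x^3 + 216*x^2 - 864*x + 1296 = (x - 6)^4

Eigenvalues and multiplicities (the geometric multiplicity of λ is n − rank(A − λI), which equals the number of Jordan blocks for λ):
  λ = 6: algebraic multiplicity = 4, geometric multiplicity = 3

Determining the block sizes for each eigenvalue:
  λ = 6: 3 blocks summing to 4 forces exactly one block of size 2 and the rest size 1 → block sizes [2, 1, 1]

Assembling the blocks gives a Jordan form
J =
  [6, 1, 0, 0]
  [0, 6, 0, 0]
  [0, 0, 6, 0]
  [0, 0, 0, 6]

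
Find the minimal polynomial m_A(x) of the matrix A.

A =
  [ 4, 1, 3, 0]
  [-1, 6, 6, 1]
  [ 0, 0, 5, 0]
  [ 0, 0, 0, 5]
x^3 - 15*x^2 + 75*x - 125

The characteristic polynomial is χ_A(x) = (x - 5)^4, so the eigenvalues are known. The minimal polynomial is
  m_A(x) = Π_λ (x − λ)^{k_λ}
where k_λ is the size of the *largest* Jordan block for λ (equivalently, the smallest k with (A − λI)^k v = 0 for every generalised eigenvector v of λ).

  λ = 5: largest Jordan block has size 3, contributing (x − 5)^3

So m_A(x) = (x - 5)^3 = x^3 - 15*x^2 + 75*x - 125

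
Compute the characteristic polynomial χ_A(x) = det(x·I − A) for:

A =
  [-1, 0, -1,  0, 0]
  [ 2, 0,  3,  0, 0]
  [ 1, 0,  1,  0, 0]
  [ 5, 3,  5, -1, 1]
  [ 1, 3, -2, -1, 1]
x^5

Expanding det(x·I − A) (e.g. by cofactor expansion or by noting that A is similar to its Jordan form J, which has the same characteristic polynomial as A) gives
  χ_A(x) = x^5
which factors as x^5. The eigenvalues (with algebraic multiplicities) are λ = 0 with multiplicity 5.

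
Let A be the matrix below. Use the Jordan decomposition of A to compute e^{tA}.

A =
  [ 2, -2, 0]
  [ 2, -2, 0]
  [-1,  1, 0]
e^{tA} =
  [2*t + 1, -2*t, 0]
  [2*t, 1 - 2*t, 0]
  [-t, t, 1]

Strategy: write A = P · J · P⁻¹ where J is a Jordan canonical form, so e^{tA} = P · e^{tJ} · P⁻¹, and e^{tJ} can be computed block-by-block.

A has Jordan form
J =
  [0, 1, 0]
  [0, 0, 0]
  [0, 0, 0]
(up to reordering of blocks).

Per-block formulas:
  For a 2×2 Jordan block J_2(0): exp(t · J_2(0)) = e^(0t)·(I + t·N), where N is the 2×2 nilpotent shift.
  For a 1×1 block at λ = 0: exp(t · [0]) = [e^(0t)].

After assembling e^{tJ} and conjugating by P, we get:

e^{tA} =
  [2*t + 1, -2*t, 0]
  [2*t, 1 - 2*t, 0]
  [-t, t, 1]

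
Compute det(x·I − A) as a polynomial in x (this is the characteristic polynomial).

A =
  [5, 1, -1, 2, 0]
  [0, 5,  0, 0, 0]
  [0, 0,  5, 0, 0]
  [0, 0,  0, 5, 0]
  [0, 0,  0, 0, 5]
x^5 - 25*x^4 + 250*x^3 - 1250*x^2 + 3125*x - 3125

Expanding det(x·I − A) (e.g. by cofactor expansion or by noting that A is similar to its Jordan form J, which has the same characteristic polynomial as A) gives
  χ_A(x) = x^5 - 25*x^4 + 250*x^3 - 1250*x^2 + 3125*x - 3125
which factors as (x - 5)^5. The eigenvalues (with algebraic multiplicities) are λ = 5 with multiplicity 5.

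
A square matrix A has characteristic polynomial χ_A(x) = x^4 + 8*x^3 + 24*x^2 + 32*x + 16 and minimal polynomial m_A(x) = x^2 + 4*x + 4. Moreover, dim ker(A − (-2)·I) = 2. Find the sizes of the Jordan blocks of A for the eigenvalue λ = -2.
Block sizes for λ = -2: [2, 2]

Step 1 — from the characteristic polynomial, algebraic multiplicity of λ = -2 is 4. From dim ker(A − (-2)·I) = 2, there are exactly 2 Jordan blocks for λ = -2.
Step 2 — from the minimal polynomial, the factor (x + 2)^2 tells us the largest block for λ = -2 has size 2.
Step 3 — with total size 4, 2 blocks, and largest block 2, the block sizes (in nonincreasing order) are [2, 2].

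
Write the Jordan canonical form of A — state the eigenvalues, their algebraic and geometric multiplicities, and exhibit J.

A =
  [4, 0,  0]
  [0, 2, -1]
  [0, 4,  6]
J_2(4) ⊕ J_1(4)

The characteristic polynomial is
  det(x·I − A) = x^3 - 12*x^2 + 48*x - 64 = (x - 4)^3

Eigenvalues and multiplicities (the geometric multiplicity of λ is n − rank(A − λI), which equals the number of Jordan blocks for λ):
  λ = 4: algebraic multiplicity = 3, geometric multiplicity = 2

Determining the block sizes for each eigenvalue:
  λ = 4: 2 blocks summing to 3 forces exactly one block of size 2 and the rest size 1 → block sizes [2, 1]

Assembling the blocks gives a Jordan form
J =
  [4, 1, 0]
  [0, 4, 0]
  [0, 0, 4]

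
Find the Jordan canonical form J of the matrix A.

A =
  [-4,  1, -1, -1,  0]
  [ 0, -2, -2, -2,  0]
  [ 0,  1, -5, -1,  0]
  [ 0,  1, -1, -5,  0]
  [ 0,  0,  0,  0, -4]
J_2(-4) ⊕ J_1(-4) ⊕ J_1(-4) ⊕ J_1(-4)

The characteristic polynomial is
  det(x·I − A) = x^5 + 20*x^4 + 160*x^3 + 640*x^2 + 1280*x + 1024 = (x + 4)^5

Eigenvalues and multiplicities (the geometric multiplicity of λ is n − rank(A − λI), which equals the number of Jordan blocks for λ):
  λ = -4: algebraic multiplicity = 5, geometric multiplicity = 4

Determining the block sizes for each eigenvalue:
  λ = -4: 4 blocks summing to 5 forces exactly one block of size 2 and the rest size 1 → block sizes [2, 1, 1, 1]

Assembling the blocks gives a Jordan form
J =
  [-4,  1,  0,  0,  0]
  [ 0, -4,  0,  0,  0]
  [ 0,  0, -4,  0,  0]
  [ 0,  0,  0, -4,  0]
  [ 0,  0,  0,  0, -4]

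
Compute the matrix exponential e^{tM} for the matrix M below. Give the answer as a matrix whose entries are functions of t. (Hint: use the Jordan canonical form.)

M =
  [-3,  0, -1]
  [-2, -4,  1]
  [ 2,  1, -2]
e^{tM} =
  [-t^2*exp(-3*t) + exp(-3*t), -t^2*exp(-3*t)/2, -t^2*exp(-3*t)/2 - t*exp(-3*t)]
  [2*t^2*exp(-3*t) - 2*t*exp(-3*t), t^2*exp(-3*t) - t*exp(-3*t) + exp(-3*t), t^2*exp(-3*t) + t*exp(-3*t)]
  [2*t*exp(-3*t), t*exp(-3*t), t*exp(-3*t) + exp(-3*t)]

Strategy: write M = P · J · P⁻¹ where J is a Jordan canonical form, so e^{tM} = P · e^{tJ} · P⁻¹, and e^{tJ} can be computed block-by-block.

M has Jordan form
J =
  [-3,  1,  0]
  [ 0, -3,  1]
  [ 0,  0, -3]
(up to reordering of blocks).

Per-block formulas:
  For a 3×3 Jordan block J_3(-3): exp(t · J_3(-3)) = e^(-3t)·(I + t·N + (t^2/2)·N^2), where N is the 3×3 nilpotent shift.

After assembling e^{tJ} and conjugating by P, we get:

e^{tM} =
  [-t^2*exp(-3*t) + exp(-3*t), -t^2*exp(-3*t)/2, -t^2*exp(-3*t)/2 - t*exp(-3*t)]
  [2*t^2*exp(-3*t) - 2*t*exp(-3*t), t^2*exp(-3*t) - t*exp(-3*t) + exp(-3*t), t^2*exp(-3*t) + t*exp(-3*t)]
  [2*t*exp(-3*t), t*exp(-3*t), t*exp(-3*t) + exp(-3*t)]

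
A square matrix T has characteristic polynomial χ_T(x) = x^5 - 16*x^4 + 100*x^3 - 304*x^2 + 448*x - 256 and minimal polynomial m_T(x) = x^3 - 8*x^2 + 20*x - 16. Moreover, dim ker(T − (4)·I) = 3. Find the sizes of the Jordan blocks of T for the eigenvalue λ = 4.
Block sizes for λ = 4: [1, 1, 1]

Step 1 — from the characteristic polynomial, algebraic multiplicity of λ = 4 is 3. From dim ker(T − (4)·I) = 3, there are exactly 3 Jordan blocks for λ = 4.
Step 2 — from the minimal polynomial, the factor (x − 4) tells us the largest block for λ = 4 has size 1.
Step 3 — with total size 3, 3 blocks, and largest block 1, the block sizes (in nonincreasing order) are [1, 1, 1].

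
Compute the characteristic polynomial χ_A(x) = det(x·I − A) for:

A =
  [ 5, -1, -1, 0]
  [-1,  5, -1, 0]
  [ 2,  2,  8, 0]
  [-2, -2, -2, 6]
x^4 - 24*x^3 + 216*x^2 - 864*x + 1296

Expanding det(x·I − A) (e.g. by cofactor expansion or by noting that A is similar to its Jordan form J, which has the same characteristic polynomial as A) gives
  χ_A(x) = x^4 - 24*x^3 + 216*x^2 - 864*x + 1296
which factors as (x - 6)^4. The eigenvalues (with algebraic multiplicities) are λ = 6 with multiplicity 4.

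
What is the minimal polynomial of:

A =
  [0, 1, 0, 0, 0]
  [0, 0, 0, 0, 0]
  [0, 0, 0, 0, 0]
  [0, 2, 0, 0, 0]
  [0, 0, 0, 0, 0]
x^2

The characteristic polynomial is χ_A(x) = x^5, so the eigenvalues are known. The minimal polynomial is
  m_A(x) = Π_λ (x − λ)^{k_λ}
where k_λ is the size of the *largest* Jordan block for λ (equivalently, the smallest k with (A − λI)^k v = 0 for every generalised eigenvector v of λ).

  λ = 0: largest Jordan block has size 2, contributing (x − 0)^2

So m_A(x) = x^2 = x^2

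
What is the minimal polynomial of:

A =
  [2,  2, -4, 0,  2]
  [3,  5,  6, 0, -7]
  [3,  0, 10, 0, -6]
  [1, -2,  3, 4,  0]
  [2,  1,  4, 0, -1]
x^3 - 12*x^2 + 48*x - 64

The characteristic polynomial is χ_A(x) = (x - 4)^5, so the eigenvalues are known. The minimal polynomial is
  m_A(x) = Π_λ (x − λ)^{k_λ}
where k_λ is the size of the *largest* Jordan block for λ (equivalently, the smallest k with (A − λI)^k v = 0 for every generalised eigenvector v of λ).

  λ = 4: largest Jordan block has size 3, contributing (x − 4)^3

So m_A(x) = (x - 4)^3 = x^3 - 12*x^2 + 48*x - 64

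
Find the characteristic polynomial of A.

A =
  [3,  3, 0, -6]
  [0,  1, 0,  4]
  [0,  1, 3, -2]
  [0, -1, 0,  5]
x^4 - 12*x^3 + 54*x^2 - 108*x + 81

Expanding det(x·I − A) (e.g. by cofactor expansion or by noting that A is similar to its Jordan form J, which has the same characteristic polynomial as A) gives
  χ_A(x) = x^4 - 12*x^3 + 54*x^2 - 108*x + 81
which factors as (x - 3)^4. The eigenvalues (with algebraic multiplicities) are λ = 3 with multiplicity 4.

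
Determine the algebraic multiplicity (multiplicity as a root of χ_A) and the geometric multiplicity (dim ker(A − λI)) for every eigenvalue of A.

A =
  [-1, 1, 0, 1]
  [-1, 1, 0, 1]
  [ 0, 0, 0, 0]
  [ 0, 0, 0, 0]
λ = 0: alg = 4, geom = 3

Step 1 — factor the characteristic polynomial to read off the algebraic multiplicities:
  χ_A(x) = x^4

Step 2 — compute geometric multiplicities via the rank-nullity identity g(λ) = n − rank(A − λI):
  rank(A − (0)·I) = 1, so dim ker(A − (0)·I) = n − 1 = 3

Summary:
  λ = 0: algebraic multiplicity = 4, geometric multiplicity = 3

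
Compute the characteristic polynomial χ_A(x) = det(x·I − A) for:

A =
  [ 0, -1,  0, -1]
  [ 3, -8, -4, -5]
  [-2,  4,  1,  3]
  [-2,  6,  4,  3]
x^4 + 4*x^3 + 6*x^2 + 4*x + 1

Expanding det(x·I − A) (e.g. by cofactor expansion or by noting that A is similar to its Jordan form J, which has the same characteristic polynomial as A) gives
  χ_A(x) = x^4 + 4*x^3 + 6*x^2 + 4*x + 1
which factors as (x + 1)^4. The eigenvalues (with algebraic multiplicities) are λ = -1 with multiplicity 4.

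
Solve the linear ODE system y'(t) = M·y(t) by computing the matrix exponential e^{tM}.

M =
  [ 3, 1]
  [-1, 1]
e^{tM} =
  [t*exp(2*t) + exp(2*t), t*exp(2*t)]
  [-t*exp(2*t), -t*exp(2*t) + exp(2*t)]

Strategy: write M = P · J · P⁻¹ where J is a Jordan canonical form, so e^{tM} = P · e^{tJ} · P⁻¹, and e^{tJ} can be computed block-by-block.

M has Jordan form
J =
  [2, 1]
  [0, 2]
(up to reordering of blocks).

Per-block formulas:
  For a 2×2 Jordan block J_2(2): exp(t · J_2(2)) = e^(2t)·(I + t·N), where N is the 2×2 nilpotent shift.

After assembling e^{tJ} and conjugating by P, we get:

e^{tM} =
  [t*exp(2*t) + exp(2*t), t*exp(2*t)]
  [-t*exp(2*t), -t*exp(2*t) + exp(2*t)]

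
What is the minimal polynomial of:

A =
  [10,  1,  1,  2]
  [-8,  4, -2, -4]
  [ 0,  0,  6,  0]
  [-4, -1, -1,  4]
x^2 - 12*x + 36

The characteristic polynomial is χ_A(x) = (x - 6)^4, so the eigenvalues are known. The minimal polynomial is
  m_A(x) = Π_λ (x − λ)^{k_λ}
where k_λ is the size of the *largest* Jordan block for λ (equivalently, the smallest k with (A − λI)^k v = 0 for every generalised eigenvector v of λ).

  λ = 6: largest Jordan block has size 2, contributing (x − 6)^2

So m_A(x) = (x - 6)^2 = x^2 - 12*x + 36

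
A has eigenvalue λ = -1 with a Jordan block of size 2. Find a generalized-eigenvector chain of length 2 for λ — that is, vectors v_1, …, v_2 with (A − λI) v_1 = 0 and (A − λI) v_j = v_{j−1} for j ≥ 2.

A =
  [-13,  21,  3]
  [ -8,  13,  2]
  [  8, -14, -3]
A Jordan chain for λ = -1 of length 2:
v_1 = (-12, -8, 8)ᵀ
v_2 = (1, 0, 0)ᵀ

Let N = A − (-1)·I. We want v_2 with N^2 v_2 = 0 but N^1 v_2 ≠ 0; then v_{j-1} := N · v_j for j = 2, …, 2.

Pick v_2 = (1, 0, 0)ᵀ.
Then v_1 = N · v_2 = (-12, -8, 8)ᵀ.

Sanity check: (A − (-1)·I) v_1 = (0, 0, 0)ᵀ = 0. ✓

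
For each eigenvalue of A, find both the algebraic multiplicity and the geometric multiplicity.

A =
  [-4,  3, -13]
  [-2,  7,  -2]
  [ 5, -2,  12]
λ = 5: alg = 3, geom = 1

Step 1 — factor the characteristic polynomial to read off the algebraic multiplicities:
  χ_A(x) = (x - 5)^3

Step 2 — compute geometric multiplicities via the rank-nullity identity g(λ) = n − rank(A − λI):
  rank(A − (5)·I) = 2, so dim ker(A − (5)·I) = n − 2 = 1

Summary:
  λ = 5: algebraic multiplicity = 3, geometric multiplicity = 1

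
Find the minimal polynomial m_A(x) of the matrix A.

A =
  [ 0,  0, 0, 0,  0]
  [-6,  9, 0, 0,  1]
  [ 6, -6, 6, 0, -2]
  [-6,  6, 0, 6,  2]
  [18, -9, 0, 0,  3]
x^3 - 12*x^2 + 36*x

The characteristic polynomial is χ_A(x) = x*(x - 6)^4, so the eigenvalues are known. The minimal polynomial is
  m_A(x) = Π_λ (x − λ)^{k_λ}
where k_λ is the size of the *largest* Jordan block for λ (equivalently, the smallest k with (A − λI)^k v = 0 for every generalised eigenvector v of λ).

  λ = 0: largest Jordan block has size 1, contributing (x − 0)
  λ = 6: largest Jordan block has size 2, contributing (x − 6)^2

So m_A(x) = x*(x - 6)^2 = x^3 - 12*x^2 + 36*x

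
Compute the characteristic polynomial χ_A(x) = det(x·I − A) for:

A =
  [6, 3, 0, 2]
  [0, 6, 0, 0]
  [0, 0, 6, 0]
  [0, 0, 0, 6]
x^4 - 24*x^3 + 216*x^2 - 864*x + 1296

Expanding det(x·I − A) (e.g. by cofactor expansion or by noting that A is similar to its Jordan form J, which has the same characteristic polynomial as A) gives
  χ_A(x) = x^4 - 24*x^3 + 216*x^2 - 864*x + 1296
which factors as (x - 6)^4. The eigenvalues (with algebraic multiplicities) are λ = 6 with multiplicity 4.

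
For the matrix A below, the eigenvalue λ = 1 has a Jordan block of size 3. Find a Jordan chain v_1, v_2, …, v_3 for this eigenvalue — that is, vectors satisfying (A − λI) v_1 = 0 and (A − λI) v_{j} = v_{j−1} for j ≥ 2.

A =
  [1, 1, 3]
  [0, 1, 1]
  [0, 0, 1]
A Jordan chain for λ = 1 of length 3:
v_1 = (1, 0, 0)ᵀ
v_2 = (3, 1, 0)ᵀ
v_3 = (0, 0, 1)ᵀ

Let N = A − (1)·I. We want v_3 with N^3 v_3 = 0 but N^2 v_3 ≠ 0; then v_{j-1} := N · v_j for j = 3, …, 2.

Pick v_3 = (0, 0, 1)ᵀ.
Then v_2 = N · v_3 = (3, 1, 0)ᵀ.
Then v_1 = N · v_2 = (1, 0, 0)ᵀ.

Sanity check: (A − (1)·I) v_1 = (0, 0, 0)ᵀ = 0. ✓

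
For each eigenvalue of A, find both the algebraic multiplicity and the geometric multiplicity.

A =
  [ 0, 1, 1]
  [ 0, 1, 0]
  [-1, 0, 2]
λ = 1: alg = 3, geom = 1

Step 1 — factor the characteristic polynomial to read off the algebraic multiplicities:
  χ_A(x) = (x - 1)^3

Step 2 — compute geometric multiplicities via the rank-nullity identity g(λ) = n − rank(A − λI):
  rank(A − (1)·I) = 2, so dim ker(A − (1)·I) = n − 2 = 1

Summary:
  λ = 1: algebraic multiplicity = 3, geometric multiplicity = 1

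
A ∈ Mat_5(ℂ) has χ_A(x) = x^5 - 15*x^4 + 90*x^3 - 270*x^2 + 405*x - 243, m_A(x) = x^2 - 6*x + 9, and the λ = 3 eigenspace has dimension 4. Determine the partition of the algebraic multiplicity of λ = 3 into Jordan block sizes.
Block sizes for λ = 3: [2, 1, 1, 1]

Step 1 — from the characteristic polynomial, algebraic multiplicity of λ = 3 is 5. From dim ker(A − (3)·I) = 4, there are exactly 4 Jordan blocks for λ = 3.
Step 2 — from the minimal polynomial, the factor (x − 3)^2 tells us the largest block for λ = 3 has size 2.
Step 3 — with total size 5, 4 blocks, and largest block 2, the block sizes (in nonincreasing order) are [2, 1, 1, 1].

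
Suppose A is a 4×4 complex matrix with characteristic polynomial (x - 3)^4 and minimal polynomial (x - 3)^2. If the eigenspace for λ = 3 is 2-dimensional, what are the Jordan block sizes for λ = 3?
Block sizes for λ = 3: [2, 2]

Step 1 — from the characteristic polynomial, algebraic multiplicity of λ = 3 is 4. From dim ker(A − (3)·I) = 2, there are exactly 2 Jordan blocks for λ = 3.
Step 2 — from the minimal polynomial, the factor (x − 3)^2 tells us the largest block for λ = 3 has size 2.
Step 3 — with total size 4, 2 blocks, and largest block 2, the block sizes (in nonincreasing order) are [2, 2].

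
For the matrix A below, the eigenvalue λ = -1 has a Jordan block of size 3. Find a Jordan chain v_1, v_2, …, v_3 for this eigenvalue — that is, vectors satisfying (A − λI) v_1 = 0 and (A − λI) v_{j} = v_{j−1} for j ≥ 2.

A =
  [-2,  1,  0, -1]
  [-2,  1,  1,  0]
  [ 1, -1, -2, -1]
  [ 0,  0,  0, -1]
A Jordan chain for λ = -1 of length 3:
v_1 = (-1, -1, 0, 0)ᵀ
v_2 = (-1, -2, 1, 0)ᵀ
v_3 = (1, 0, 0, 0)ᵀ

Let N = A − (-1)·I. We want v_3 with N^3 v_3 = 0 but N^2 v_3 ≠ 0; then v_{j-1} := N · v_j for j = 3, …, 2.

Pick v_3 = (1, 0, 0, 0)ᵀ.
Then v_2 = N · v_3 = (-1, -2, 1, 0)ᵀ.
Then v_1 = N · v_2 = (-1, -1, 0, 0)ᵀ.

Sanity check: (A − (-1)·I) v_1 = (0, 0, 0, 0)ᵀ = 0. ✓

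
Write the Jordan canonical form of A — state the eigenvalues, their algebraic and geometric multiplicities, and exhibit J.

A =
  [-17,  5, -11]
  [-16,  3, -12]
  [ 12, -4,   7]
J_2(-3) ⊕ J_1(-1)

The characteristic polynomial is
  det(x·I − A) = x^3 + 7*x^2 + 15*x + 9 = (x + 1)*(x + 3)^2

Eigenvalues and multiplicities (the geometric multiplicity of λ is n − rank(A − λI), which equals the number of Jordan blocks for λ):
  λ = -3: algebraic multiplicity = 2, geometric multiplicity = 1
  λ = -1: algebraic multiplicity = 1, geometric multiplicity = 1

Determining the block sizes for each eigenvalue:
  λ = -3: one block (gm = 1), so the single block has size am = 2 → block sizes [2]
  λ = -1: one block (gm = 1), so the single block has size am = 1 → block sizes [1]

Assembling the blocks gives a Jordan form
J =
  [-3,  1,  0]
  [ 0, -3,  0]
  [ 0,  0, -1]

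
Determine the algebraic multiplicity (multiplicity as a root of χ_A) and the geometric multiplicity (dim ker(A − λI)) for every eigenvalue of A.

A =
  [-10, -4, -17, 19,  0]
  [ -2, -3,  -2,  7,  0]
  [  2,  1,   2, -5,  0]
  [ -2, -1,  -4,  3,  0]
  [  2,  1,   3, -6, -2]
λ = -2: alg = 5, geom = 3

Step 1 — factor the characteristic polynomial to read off the algebraic multiplicities:
  χ_A(x) = (x + 2)^5

Step 2 — compute geometric multiplicities via the rank-nullity identity g(λ) = n − rank(A − λI):
  rank(A − (-2)·I) = 2, so dim ker(A − (-2)·I) = n − 2 = 3

Summary:
  λ = -2: algebraic multiplicity = 5, geometric multiplicity = 3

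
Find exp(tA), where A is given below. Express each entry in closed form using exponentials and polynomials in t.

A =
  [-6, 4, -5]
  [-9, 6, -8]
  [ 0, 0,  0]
e^{tA} =
  [1 - 6*t, 4*t, -t^2 - 5*t]
  [-9*t, 6*t + 1, -3*t^2/2 - 8*t]
  [0, 0, 1]

Strategy: write A = P · J · P⁻¹ where J is a Jordan canonical form, so e^{tA} = P · e^{tJ} · P⁻¹, and e^{tJ} can be computed block-by-block.

A has Jordan form
J =
  [0, 1, 0]
  [0, 0, 1]
  [0, 0, 0]
(up to reordering of blocks).

Per-block formulas:
  For a 3×3 Jordan block J_3(0): exp(t · J_3(0)) = e^(0t)·(I + t·N + (t^2/2)·N^2), where N is the 3×3 nilpotent shift.

After assembling e^{tJ} and conjugating by P, we get:

e^{tA} =
  [1 - 6*t, 4*t, -t^2 - 5*t]
  [-9*t, 6*t + 1, -3*t^2/2 - 8*t]
  [0, 0, 1]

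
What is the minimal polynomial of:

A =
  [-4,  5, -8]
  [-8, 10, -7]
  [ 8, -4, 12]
x^3 - 18*x^2 + 108*x - 216

The characteristic polynomial is χ_A(x) = (x - 6)^3, so the eigenvalues are known. The minimal polynomial is
  m_A(x) = Π_λ (x − λ)^{k_λ}
where k_λ is the size of the *largest* Jordan block for λ (equivalently, the smallest k with (A − λI)^k v = 0 for every generalised eigenvector v of λ).

  λ = 6: largest Jordan block has size 3, contributing (x − 6)^3

So m_A(x) = (x - 6)^3 = x^3 - 18*x^2 + 108*x - 216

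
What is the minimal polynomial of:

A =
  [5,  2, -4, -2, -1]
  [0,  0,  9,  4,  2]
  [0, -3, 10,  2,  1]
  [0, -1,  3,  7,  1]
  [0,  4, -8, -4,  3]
x^3 - 15*x^2 + 75*x - 125

The characteristic polynomial is χ_A(x) = (x - 5)^5, so the eigenvalues are known. The minimal polynomial is
  m_A(x) = Π_λ (x − λ)^{k_λ}
where k_λ is the size of the *largest* Jordan block for λ (equivalently, the smallest k with (A − λI)^k v = 0 for every generalised eigenvector v of λ).

  λ = 5: largest Jordan block has size 3, contributing (x − 5)^3

So m_A(x) = (x - 5)^3 = x^3 - 15*x^2 + 75*x - 125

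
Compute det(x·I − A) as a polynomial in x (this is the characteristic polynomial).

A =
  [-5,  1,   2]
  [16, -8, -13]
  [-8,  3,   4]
x^3 + 9*x^2 + 27*x + 27

Expanding det(x·I − A) (e.g. by cofactor expansion or by noting that A is similar to its Jordan form J, which has the same characteristic polynomial as A) gives
  χ_A(x) = x^3 + 9*x^2 + 27*x + 27
which factors as (x + 3)^3. The eigenvalues (with algebraic multiplicities) are λ = -3 with multiplicity 3.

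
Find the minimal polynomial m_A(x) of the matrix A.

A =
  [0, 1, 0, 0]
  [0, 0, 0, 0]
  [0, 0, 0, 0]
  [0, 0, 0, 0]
x^2

The characteristic polynomial is χ_A(x) = x^4, so the eigenvalues are known. The minimal polynomial is
  m_A(x) = Π_λ (x − λ)^{k_λ}
where k_λ is the size of the *largest* Jordan block for λ (equivalently, the smallest k with (A − λI)^k v = 0 for every generalised eigenvector v of λ).

  λ = 0: largest Jordan block has size 2, contributing (x − 0)^2

So m_A(x) = x^2 = x^2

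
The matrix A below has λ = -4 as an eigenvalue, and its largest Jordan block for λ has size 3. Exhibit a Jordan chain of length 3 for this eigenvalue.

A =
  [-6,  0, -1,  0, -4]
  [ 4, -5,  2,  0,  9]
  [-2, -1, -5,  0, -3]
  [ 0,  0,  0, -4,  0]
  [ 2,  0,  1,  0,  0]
A Jordan chain for λ = -4 of length 3:
v_1 = (-2, 2, -4, 0, 2)ᵀ
v_2 = (-2, 4, -2, 0, 2)ᵀ
v_3 = (1, 0, 0, 0, 0)ᵀ

Let N = A − (-4)·I. We want v_3 with N^3 v_3 = 0 but N^2 v_3 ≠ 0; then v_{j-1} := N · v_j for j = 3, …, 2.

Pick v_3 = (1, 0, 0, 0, 0)ᵀ.
Then v_2 = N · v_3 = (-2, 4, -2, 0, 2)ᵀ.
Then v_1 = N · v_2 = (-2, 2, -4, 0, 2)ᵀ.

Sanity check: (A − (-4)·I) v_1 = (0, 0, 0, 0, 0)ᵀ = 0. ✓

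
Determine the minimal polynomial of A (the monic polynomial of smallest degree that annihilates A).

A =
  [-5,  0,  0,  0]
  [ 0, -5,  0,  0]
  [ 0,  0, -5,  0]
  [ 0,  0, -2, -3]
x^2 + 8*x + 15

The characteristic polynomial is χ_A(x) = (x + 3)*(x + 5)^3, so the eigenvalues are known. The minimal polynomial is
  m_A(x) = Π_λ (x − λ)^{k_λ}
where k_λ is the size of the *largest* Jordan block for λ (equivalently, the smallest k with (A − λI)^k v = 0 for every generalised eigenvector v of λ).

  λ = -5: largest Jordan block has size 1, contributing (x + 5)
  λ = -3: largest Jordan block has size 1, contributing (x + 3)

So m_A(x) = (x + 3)*(x + 5) = x^2 + 8*x + 15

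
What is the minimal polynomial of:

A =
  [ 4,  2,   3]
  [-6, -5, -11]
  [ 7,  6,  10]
x^3 - 9*x^2 + 27*x - 27

The characteristic polynomial is χ_A(x) = (x - 3)^3, so the eigenvalues are known. The minimal polynomial is
  m_A(x) = Π_λ (x − λ)^{k_λ}
where k_λ is the size of the *largest* Jordan block for λ (equivalently, the smallest k with (A − λI)^k v = 0 for every generalised eigenvector v of λ).

  λ = 3: largest Jordan block has size 3, contributing (x − 3)^3

So m_A(x) = (x - 3)^3 = x^3 - 9*x^2 + 27*x - 27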